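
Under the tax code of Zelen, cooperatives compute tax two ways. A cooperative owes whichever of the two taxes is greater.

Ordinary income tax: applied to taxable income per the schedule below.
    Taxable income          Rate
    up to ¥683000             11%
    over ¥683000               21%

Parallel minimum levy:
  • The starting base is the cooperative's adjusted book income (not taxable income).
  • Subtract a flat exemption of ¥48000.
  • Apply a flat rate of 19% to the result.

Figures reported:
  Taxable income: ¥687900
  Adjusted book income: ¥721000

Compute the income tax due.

Ordinary income tax:
  ¥683000 × 11% = ¥75130
  ¥4900 × 21% = ¥1029
  → ¥76159

Parallel minimum levy:
  Base (adjusted book income): ¥721000
  Less exemption ¥48000 → base ¥673000
  ¥673000 × 19% = ¥127870

¥127870 > ¥76159, so the parallel minimum levy is the binding amount.

¥127870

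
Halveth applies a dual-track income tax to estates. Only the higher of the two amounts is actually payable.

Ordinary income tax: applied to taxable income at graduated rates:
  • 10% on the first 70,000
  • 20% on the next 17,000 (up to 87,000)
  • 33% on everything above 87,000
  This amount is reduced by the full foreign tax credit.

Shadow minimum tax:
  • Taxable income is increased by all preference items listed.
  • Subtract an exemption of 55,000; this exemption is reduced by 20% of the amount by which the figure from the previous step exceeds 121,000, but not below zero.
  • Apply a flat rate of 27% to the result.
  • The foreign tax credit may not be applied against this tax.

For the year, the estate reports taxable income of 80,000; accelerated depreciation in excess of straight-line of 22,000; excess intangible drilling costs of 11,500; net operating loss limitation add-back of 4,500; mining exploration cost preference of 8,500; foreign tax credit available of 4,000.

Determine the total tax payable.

Ordinary income tax:
  70,000 × 10% = 7,000
  10,000 × 20% = 2,000
  → 9,000
  Less foreign tax credit 4,000 → 5,000

Shadow minimum tax:
  Adjusted income: 80,000 + 22,000 + 11,500 + 4,500 + 8,500 = 126,500
  Exemption: 55,000 − 20% × (126,500 − 121,000) = 55,000 − 1,100 = 53,900
  Base: 126,500 − 53,900 = 72,600
  72,600 × 27% = 19,602

19,602 > 5,000, so the shadow minimum tax is the binding amount.

19,602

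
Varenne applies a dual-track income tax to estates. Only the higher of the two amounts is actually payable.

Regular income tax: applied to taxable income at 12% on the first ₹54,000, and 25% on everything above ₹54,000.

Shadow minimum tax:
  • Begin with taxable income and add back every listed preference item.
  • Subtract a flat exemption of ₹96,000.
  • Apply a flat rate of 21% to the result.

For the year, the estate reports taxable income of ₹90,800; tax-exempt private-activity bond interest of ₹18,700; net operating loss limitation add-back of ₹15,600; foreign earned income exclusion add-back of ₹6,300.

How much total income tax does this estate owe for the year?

Regular income tax:
  ₹54,000 × 12% = ₹6,480
  ₹36,800 × 25% = ₹9,200
  → ₹15,680

Shadow minimum tax:
  Adjusted income: ₹90,800 + ₹18,700 + ₹15,600 + ₹6,300 = ₹131,400
  Less exemption ₹96,000 → base ₹35,400
  ₹35,400 × 21% = ₹7,434

₹15,680 > ₹7,434, so the regular income tax governs.

₹15,680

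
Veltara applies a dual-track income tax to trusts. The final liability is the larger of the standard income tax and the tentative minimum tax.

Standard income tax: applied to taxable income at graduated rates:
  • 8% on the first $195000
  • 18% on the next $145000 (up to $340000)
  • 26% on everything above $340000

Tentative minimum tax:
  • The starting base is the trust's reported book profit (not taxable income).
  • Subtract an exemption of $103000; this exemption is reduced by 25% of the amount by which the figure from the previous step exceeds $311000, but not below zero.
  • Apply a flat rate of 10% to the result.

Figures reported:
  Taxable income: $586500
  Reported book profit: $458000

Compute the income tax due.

$105790

Tentative minimum tax:
  Base (reported book profit): $458000
  Exemption: $103000 − 25% × ($458000 − $311000) = $103000 − $36750 = $66250
  Base: $458000 − $66250 = $391750
  $391750 × 10% = $39175

Standard income tax:
  $195000 × 8% = $15600
  $145000 × 18% = $26100
  $246500 × 26% = $64090
  → $105790

$105790 > $39175, so the standard income tax governs.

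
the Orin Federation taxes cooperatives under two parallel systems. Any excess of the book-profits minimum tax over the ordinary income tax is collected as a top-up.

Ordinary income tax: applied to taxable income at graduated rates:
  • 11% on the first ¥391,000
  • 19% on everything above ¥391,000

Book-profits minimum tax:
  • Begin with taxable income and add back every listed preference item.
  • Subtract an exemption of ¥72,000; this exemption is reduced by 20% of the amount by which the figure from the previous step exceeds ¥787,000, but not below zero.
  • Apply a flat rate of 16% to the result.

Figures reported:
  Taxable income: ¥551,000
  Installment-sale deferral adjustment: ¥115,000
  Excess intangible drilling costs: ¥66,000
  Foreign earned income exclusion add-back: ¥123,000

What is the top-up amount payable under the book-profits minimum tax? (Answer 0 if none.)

¥54,046

Ordinary income tax:
  ¥391,000 × 11% = ¥43,010
  ¥160,000 × 19% = ¥30,400
  → ¥73,410

Book-profits minimum tax:
  Adjusted income: ¥551,000 + ¥115,000 + ¥66,000 + ¥123,000 = ¥855,000
  Exemption: ¥72,000 − 20% × (¥855,000 − ¥787,000) = ¥72,000 − ¥13,600 = ¥58,400
  Base: ¥855,000 − ¥58,400 = ¥796,600
  ¥796,600 × 16% = ¥127,456

Excess of book-profits minimum tax over ordinary income tax: ¥127,456 − ¥73,410 = ¥54,046.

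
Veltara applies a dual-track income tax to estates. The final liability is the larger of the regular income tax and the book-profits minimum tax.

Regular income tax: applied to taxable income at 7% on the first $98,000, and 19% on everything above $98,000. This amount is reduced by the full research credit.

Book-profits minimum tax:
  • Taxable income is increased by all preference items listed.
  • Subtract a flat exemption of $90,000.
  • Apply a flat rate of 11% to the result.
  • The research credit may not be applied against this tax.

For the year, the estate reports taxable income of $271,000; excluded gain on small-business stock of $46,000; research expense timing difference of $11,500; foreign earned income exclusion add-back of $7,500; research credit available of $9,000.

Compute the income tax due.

$30,730

Regular income tax:
  $98,000 × 7% = $6,860
  $173,000 × 19% = $32,870
  → $39,730
  Less research credit $9,000 → $30,730

Book-profits minimum tax:
  Adjusted income: $271,000 + $46,000 + $11,500 + $7,500 = $336,000
  Less exemption $90,000 → base $246,000
  $246,000 × 11% = $27,060

$30,730 > $27,060, so the regular income tax governs.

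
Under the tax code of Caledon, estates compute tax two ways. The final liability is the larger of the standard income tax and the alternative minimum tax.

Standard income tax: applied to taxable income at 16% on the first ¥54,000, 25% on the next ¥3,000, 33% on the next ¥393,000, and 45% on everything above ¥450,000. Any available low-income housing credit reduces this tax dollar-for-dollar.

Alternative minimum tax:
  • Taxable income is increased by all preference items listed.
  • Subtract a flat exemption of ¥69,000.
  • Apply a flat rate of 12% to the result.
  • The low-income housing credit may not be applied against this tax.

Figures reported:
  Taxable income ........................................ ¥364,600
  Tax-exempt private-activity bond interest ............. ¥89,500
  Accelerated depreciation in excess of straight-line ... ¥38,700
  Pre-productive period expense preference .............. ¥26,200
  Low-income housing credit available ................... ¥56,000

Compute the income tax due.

¥54,898

Alternative minimum tax:
  Adjusted income: ¥364,600 + ¥89,500 + ¥38,700 + ¥26,200 = ¥519,000
  Less exemption ¥69,000 → base ¥450,000
  ¥450,000 × 12% = ¥54,000

Standard income tax:
  ¥54,000 × 16% = ¥8,640
  ¥3,000 × 25% = ¥750
  ¥307,600 × 33% = ¥101,508
  → ¥110,898
  Less low-income housing credit ¥56,000 → ¥54,898

¥54,898 > ¥54,000, so the standard income tax governs.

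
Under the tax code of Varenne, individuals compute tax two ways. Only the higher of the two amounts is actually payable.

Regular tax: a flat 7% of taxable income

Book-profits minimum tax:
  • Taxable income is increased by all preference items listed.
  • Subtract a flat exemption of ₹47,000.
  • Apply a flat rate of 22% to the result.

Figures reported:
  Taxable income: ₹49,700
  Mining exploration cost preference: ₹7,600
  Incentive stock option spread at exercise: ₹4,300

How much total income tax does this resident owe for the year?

Regular tax:
  ₹49,700 × 7% = ₹3,479

Book-profits minimum tax:
  Adjusted income: ₹49,700 + ₹7,600 + ₹4,300 = ₹61,600
  Less exemption ₹47,000 → base ₹14,600
  ₹14,600 × 22% = ₹3,212

₹3,479 > ₹3,212, so the regular tax governs.

₹3,479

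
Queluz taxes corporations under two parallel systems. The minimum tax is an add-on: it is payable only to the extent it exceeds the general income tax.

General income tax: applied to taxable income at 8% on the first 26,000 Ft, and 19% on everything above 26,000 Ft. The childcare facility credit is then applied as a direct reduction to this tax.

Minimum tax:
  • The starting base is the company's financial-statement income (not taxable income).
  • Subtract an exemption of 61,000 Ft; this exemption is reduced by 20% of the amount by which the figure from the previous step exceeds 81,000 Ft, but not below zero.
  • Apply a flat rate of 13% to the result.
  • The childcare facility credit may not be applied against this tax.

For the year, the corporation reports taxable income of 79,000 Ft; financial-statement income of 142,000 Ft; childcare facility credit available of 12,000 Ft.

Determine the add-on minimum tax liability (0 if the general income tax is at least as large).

General income tax:
  26,000 Ft × 8% = 2,080 Ft
  53,000 Ft × 19% = 10,070 Ft
  → 12,150 Ft
  Less childcare facility credit 12,000 Ft → 150 Ft

Minimum tax:
  Base (financial-statement income): 142,000 Ft
  Exemption: 61,000 Ft − 20% × (142,000 Ft − 81,000 Ft) = 61,000 Ft − 12,200 Ft = 48,800 Ft
  Base: 142,000 Ft − 48,800 Ft = 93,200 Ft
  93,200 Ft × 13% = 12,116 Ft

Excess of minimum tax over general income tax: 12,116 Ft − 150 Ft = 11,966 Ft.

11,966 Ft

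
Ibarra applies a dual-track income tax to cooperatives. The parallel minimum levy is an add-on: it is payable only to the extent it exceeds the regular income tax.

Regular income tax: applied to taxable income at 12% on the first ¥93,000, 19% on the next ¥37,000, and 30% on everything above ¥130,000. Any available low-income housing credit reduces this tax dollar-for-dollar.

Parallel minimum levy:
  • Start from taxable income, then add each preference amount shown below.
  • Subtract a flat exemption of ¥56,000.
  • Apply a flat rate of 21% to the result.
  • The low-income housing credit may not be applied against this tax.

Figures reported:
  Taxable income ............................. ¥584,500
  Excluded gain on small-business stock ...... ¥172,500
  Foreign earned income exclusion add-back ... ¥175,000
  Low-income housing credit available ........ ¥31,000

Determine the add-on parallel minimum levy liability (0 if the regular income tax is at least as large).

¥60,420

Parallel minimum levy:
  Adjusted income: ¥584,500 + ¥172,500 + ¥175,000 = ¥932,000
  Less exemption ¥56,000 → base ¥876,000
  ¥876,000 × 21% = ¥183,960

Regular income tax:
  ¥93,000 × 12% = ¥11,160
  ¥37,000 × 19% = ¥7,030
  ¥454,500 × 30% = ¥136,350
  → ¥154,540
  Less low-income housing credit ¥31,000 → ¥123,540

Excess of parallel minimum levy over regular income tax: ¥183,960 − ¥123,540 = ¥60,420.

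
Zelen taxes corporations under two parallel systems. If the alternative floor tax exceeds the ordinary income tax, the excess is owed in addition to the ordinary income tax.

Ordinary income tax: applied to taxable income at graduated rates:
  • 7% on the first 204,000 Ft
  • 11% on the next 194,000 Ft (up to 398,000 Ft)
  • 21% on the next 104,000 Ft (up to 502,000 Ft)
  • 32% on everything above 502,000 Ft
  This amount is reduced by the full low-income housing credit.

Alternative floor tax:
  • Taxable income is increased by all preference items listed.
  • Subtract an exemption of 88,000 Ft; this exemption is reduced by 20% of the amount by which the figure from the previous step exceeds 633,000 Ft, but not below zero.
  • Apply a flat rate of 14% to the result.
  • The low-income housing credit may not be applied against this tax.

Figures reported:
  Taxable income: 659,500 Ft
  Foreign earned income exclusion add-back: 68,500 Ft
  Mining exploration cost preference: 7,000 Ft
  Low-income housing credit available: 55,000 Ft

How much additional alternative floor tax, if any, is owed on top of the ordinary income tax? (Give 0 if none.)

Alternative floor tax:
  Adjusted income: 659,500 Ft + 68,500 Ft + 7,000 Ft = 735,000 Ft
  Exemption: 88,000 Ft − 20% × (735,000 Ft − 633,000 Ft) = 88,000 Ft − 20,400 Ft = 67,600 Ft
  Base: 735,000 Ft − 67,600 Ft = 667,400 Ft
  667,400 Ft × 14% = 93,436 Ft

Ordinary income tax:
  204,000 Ft × 7% = 14,280 Ft
  194,000 Ft × 11% = 21,340 Ft
  104,000 Ft × 21% = 21,840 Ft
  157,500 Ft × 32% = 50,400 Ft
  → 107,860 Ft
  Less low-income housing credit 55,000 Ft → 52,860 Ft

Excess of alternative floor tax over ordinary income tax: 93,436 Ft − 52,860 Ft = 40,576 Ft.

40,576 Ft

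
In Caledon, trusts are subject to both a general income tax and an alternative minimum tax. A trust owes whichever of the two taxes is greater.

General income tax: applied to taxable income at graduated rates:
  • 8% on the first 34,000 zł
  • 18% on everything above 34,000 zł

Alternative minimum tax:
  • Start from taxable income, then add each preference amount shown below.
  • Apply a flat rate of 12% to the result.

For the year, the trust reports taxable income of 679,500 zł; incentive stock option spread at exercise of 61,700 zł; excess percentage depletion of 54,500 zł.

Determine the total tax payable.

118,910 zł

Alternative minimum tax:
  Adjusted income: 679,500 zł + 61,700 zł + 54,500 zł = 795,700 zł
  795,700 zł × 12% = 95,484 zł

General income tax:
  34,000 zł × 8% = 2,720 zł
  645,500 zł × 18% = 116,190 zł
  → 118,910 zł

118,910 zł > 95,484 zł, so the general income tax governs.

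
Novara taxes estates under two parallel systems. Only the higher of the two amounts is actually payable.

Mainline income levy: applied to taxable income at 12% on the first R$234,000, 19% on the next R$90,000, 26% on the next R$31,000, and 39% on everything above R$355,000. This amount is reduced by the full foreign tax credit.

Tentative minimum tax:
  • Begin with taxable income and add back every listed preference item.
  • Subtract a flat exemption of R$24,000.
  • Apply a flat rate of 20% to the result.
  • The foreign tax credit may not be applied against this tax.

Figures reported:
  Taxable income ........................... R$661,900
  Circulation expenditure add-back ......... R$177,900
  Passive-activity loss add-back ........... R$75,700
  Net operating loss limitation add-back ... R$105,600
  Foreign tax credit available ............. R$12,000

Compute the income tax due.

Tentative minimum tax:
  Adjusted income: R$661,900 + R$177,900 + R$75,700 + R$105,600 = R$1,021,100
  Less exemption R$24,000 → base R$997,100
  R$997,100 × 20% = R$199,420

Mainline income levy:
  R$234,000 × 12% = R$28,080
  R$90,000 × 19% = R$17,100
  R$31,000 × 26% = R$8,060
  R$306,900 × 39% = R$119,691
  → R$172,931
  Less foreign tax credit R$12,000 → R$160,931

R$199,420 > R$160,931, so the tentative minimum tax is the binding amount.

R$199,420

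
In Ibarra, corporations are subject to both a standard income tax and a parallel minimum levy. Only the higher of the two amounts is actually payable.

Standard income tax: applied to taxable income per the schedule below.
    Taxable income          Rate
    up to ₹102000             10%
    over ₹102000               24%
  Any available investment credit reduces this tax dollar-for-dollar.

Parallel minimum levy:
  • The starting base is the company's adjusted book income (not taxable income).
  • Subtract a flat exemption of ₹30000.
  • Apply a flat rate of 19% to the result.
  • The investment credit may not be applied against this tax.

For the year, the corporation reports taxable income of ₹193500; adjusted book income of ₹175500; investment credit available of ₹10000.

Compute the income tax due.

₹27645

Standard income tax:
  ₹102000 × 10% = ₹10200
  ₹91500 × 24% = ₹21960
  → ₹32160
  Less investment credit ₹10000 → ₹22160

Parallel minimum levy:
  Base (adjusted book income): ₹175500
  Less exemption ₹30000 → base ₹145500
  ₹145500 × 19% = ₹27645

₹27645 > ₹22160, so the parallel minimum levy is the binding amount.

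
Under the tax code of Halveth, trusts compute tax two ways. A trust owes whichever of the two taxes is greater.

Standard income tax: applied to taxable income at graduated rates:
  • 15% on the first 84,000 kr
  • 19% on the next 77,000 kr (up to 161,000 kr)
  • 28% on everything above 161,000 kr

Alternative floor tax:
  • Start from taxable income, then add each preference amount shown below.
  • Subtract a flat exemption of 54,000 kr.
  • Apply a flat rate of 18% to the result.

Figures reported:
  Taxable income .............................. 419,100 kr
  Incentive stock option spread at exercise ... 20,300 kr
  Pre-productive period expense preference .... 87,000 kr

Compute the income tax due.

Alternative floor tax:
  Adjusted income: 419,100 kr + 20,300 kr + 87,000 kr = 526,400 kr
  Less exemption 54,000 kr → base 472,400 kr
  472,400 kr × 18% = 85,032 kr

Standard income tax:
  84,000 kr × 15% = 12,600 kr
  77,000 kr × 19% = 14,630 kr
  258,100 kr × 28% = 72,268 kr
  → 99,498 kr

99,498 kr > 85,032 kr, so the standard income tax governs.

99,498 kr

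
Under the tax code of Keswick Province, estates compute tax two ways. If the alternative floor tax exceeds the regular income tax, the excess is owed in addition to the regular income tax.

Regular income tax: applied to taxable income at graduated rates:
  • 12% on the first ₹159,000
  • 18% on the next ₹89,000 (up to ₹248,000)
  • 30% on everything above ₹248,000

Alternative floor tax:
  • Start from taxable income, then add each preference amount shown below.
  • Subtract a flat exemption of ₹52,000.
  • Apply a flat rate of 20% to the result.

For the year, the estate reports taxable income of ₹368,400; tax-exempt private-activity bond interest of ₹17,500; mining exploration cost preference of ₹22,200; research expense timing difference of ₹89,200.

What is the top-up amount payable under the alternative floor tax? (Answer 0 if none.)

Regular income tax:
  ₹159,000 × 12% = ₹19,080
  ₹89,000 × 18% = ₹16,020
  ₹120,400 × 30% = ₹36,120
  → ₹71,220

Alternative floor tax:
  Adjusted income: ₹368,400 + ₹17,500 + ₹22,200 + ₹89,200 = ₹497,300
  Less exemption ₹52,000 → base ₹445,300
  ₹445,300 × 20% = ₹89,060

Excess of alternative floor tax over regular income tax: ₹89,060 − ₹71,220 = ₹17,840.

₹17,840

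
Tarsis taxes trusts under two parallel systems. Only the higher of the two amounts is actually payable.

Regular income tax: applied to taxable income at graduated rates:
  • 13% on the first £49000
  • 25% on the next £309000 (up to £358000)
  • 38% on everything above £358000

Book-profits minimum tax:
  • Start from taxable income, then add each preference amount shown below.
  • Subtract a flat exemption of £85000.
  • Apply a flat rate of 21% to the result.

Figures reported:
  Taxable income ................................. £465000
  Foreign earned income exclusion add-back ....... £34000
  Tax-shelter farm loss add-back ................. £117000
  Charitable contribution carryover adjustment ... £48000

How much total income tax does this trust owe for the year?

£124280

Regular income tax:
  £49000 × 13% = £6370
  £309000 × 25% = £77250
  £107000 × 38% = £40660
  → £124280

Book-profits minimum tax:
  Adjusted income: £465000 + £34000 + £117000 + £48000 = £664000
  Less exemption £85000 → base £579000
  £579000 × 21% = £121590

£124280 > £121590, so the regular income tax governs.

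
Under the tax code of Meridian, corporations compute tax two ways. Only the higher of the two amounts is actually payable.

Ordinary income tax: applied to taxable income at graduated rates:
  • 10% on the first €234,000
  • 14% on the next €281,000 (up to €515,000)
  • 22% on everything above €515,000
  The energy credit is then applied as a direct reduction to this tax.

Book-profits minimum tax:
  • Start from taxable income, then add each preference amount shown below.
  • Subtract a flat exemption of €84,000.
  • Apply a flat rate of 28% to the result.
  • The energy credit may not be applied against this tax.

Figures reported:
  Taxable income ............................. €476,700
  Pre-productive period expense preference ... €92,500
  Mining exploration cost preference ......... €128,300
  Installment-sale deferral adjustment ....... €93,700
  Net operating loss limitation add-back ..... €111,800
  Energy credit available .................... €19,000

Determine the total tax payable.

€229,320

Ordinary income tax:
  €234,000 × 10% = €23,400
  €242,700 × 14% = €33,978
  → €57,378
  Less energy credit €19,000 → €38,378

Book-profits minimum tax:
  Adjusted income: €476,700 + €92,500 + €128,300 + €93,700 + €111,800 = €903,000
  Less exemption €84,000 → base €819,000
  €819,000 × 28% = €229,320

€229,320 > €38,378, so the book-profits minimum tax is the binding amount.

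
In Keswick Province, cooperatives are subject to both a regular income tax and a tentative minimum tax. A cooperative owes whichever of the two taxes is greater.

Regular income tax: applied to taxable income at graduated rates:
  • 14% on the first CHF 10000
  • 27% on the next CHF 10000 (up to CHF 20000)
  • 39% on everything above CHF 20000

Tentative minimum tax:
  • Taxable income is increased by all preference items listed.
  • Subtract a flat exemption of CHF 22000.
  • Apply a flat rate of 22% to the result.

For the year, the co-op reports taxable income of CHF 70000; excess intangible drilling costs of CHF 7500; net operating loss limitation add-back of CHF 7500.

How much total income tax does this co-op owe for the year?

Regular income tax:
  CHF 10000 × 14% = CHF 1400
  CHF 10000 × 27% = CHF 2700
  CHF 50000 × 39% = CHF 19500
  → CHF 23600

Tentative minimum tax:
  Adjusted income: CHF 70000 + CHF 7500 + CHF 7500 = CHF 85000
  Less exemption CHF 22000 → base CHF 63000
  CHF 63000 × 22% = CHF 13860

CHF 23600 > CHF 13860, so the regular income tax governs.

CHF 23600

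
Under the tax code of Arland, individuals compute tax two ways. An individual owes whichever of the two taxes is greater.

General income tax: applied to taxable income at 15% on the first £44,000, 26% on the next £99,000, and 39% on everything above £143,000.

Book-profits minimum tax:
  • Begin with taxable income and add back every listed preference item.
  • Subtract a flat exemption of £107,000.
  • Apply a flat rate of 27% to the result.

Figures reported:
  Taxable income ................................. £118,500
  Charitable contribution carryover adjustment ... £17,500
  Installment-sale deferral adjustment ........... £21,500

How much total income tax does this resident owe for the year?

Book-profits minimum tax:
  Adjusted income: £118,500 + £17,500 + £21,500 = £157,500
  Less exemption £107,000 → base £50,500
  £50,500 × 27% = £13,635

General income tax:
  £44,000 × 15% = £6,600
  £74,500 × 26% = £19,370
  → £25,970

£25,970 > £13,635, so the general income tax governs.

£25,970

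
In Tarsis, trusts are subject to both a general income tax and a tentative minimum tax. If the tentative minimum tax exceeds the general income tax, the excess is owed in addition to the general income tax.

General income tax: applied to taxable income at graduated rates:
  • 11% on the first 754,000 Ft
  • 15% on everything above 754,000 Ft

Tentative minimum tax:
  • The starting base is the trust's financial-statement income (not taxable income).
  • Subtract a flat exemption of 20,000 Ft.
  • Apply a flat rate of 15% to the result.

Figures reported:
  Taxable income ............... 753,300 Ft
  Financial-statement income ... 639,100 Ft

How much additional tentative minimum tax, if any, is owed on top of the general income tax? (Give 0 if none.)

Tentative minimum tax:
  Base (financial-statement income): 639,100 Ft
  Less exemption 20,000 Ft → base 619,100 Ft
  619,100 Ft × 15% = 92,865 Ft

General income tax:
  753,300 Ft × 11% = 82,863 Ft

Excess of tentative minimum tax over general income tax: 92,865 Ft − 82,863 Ft = 10,002 Ft.

10,002 Ft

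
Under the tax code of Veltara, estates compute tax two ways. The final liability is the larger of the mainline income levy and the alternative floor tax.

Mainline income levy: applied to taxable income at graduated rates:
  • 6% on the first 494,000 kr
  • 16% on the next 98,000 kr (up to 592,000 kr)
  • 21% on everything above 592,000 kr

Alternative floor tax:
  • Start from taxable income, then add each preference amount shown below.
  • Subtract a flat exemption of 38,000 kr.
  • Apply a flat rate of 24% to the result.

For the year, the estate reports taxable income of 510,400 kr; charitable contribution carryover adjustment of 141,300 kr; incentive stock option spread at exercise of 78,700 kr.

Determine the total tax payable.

166,176 kr

Mainline income levy:
  494,000 kr × 6% = 29,640 kr
  16,400 kr × 16% = 2,624 kr
  → 32,264 kr

Alternative floor tax:
  Adjusted income: 510,400 kr + 141,300 kr + 78,700 kr = 730,400 kr
  Less exemption 38,000 kr → base 692,400 kr
  692,400 kr × 24% = 166,176 kr

166,176 kr > 32,264 kr, so the alternative floor tax is the binding amount.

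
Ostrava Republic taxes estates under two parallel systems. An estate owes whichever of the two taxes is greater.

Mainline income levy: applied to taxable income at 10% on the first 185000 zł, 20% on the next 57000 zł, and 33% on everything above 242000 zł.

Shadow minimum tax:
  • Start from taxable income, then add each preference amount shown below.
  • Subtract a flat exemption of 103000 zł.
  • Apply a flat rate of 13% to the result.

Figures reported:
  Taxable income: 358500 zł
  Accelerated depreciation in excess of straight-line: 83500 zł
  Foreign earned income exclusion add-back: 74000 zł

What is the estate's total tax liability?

Shadow minimum tax:
  Adjusted income: 358500 zł + 83500 zł + 74000 zł = 516000 zł
  Less exemption 103000 zł → base 413000 zł
  413000 zł × 13% = 53690 zł

Mainline income levy:
  185000 zł × 10% = 18500 zł
  57000 zł × 20% = 11400 zł
  116500 zł × 33% = 38445 zł
  → 68345 zł

68345 zł > 53690 zł, so the mainline income levy governs.

68345 zł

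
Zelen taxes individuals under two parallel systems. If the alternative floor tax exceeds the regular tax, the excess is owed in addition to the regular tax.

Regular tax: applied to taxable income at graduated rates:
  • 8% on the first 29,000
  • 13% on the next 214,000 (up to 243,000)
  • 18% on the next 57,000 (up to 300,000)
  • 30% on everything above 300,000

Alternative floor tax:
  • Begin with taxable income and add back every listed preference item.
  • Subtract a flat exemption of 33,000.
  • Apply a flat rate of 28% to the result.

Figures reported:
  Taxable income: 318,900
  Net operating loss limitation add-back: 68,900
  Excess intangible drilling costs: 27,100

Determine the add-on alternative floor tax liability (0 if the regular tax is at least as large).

Regular tax:
  29,000 × 8% = 2,320
  214,000 × 13% = 27,820
  57,000 × 18% = 10,260
  18,900 × 30% = 5,670
  → 46,070

Alternative floor tax:
  Adjusted income: 318,900 + 68,900 + 27,100 = 414,900
  Less exemption 33,000 → base 381,900
  381,900 × 28% = 106,932

Excess of alternative floor tax over regular tax: 106,932 − 46,070 = 60,862.

60,862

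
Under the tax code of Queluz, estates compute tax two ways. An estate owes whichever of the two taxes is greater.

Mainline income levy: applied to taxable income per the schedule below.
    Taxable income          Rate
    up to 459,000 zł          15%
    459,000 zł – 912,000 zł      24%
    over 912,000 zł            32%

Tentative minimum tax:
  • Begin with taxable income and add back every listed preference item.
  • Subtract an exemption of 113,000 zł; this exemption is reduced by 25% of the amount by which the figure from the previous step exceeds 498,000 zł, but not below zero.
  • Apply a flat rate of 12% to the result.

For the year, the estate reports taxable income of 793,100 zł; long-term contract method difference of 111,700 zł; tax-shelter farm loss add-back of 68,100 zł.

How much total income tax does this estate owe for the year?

149,034 zł

Mainline income levy:
  459,000 zł × 15% = 68,850 zł
  334,100 zł × 24% = 80,184 zł
  → 149,034 zł

Tentative minimum tax:
  Adjusted income: 793,100 zł + 111,700 zł + 68,100 zł = 972,900 zł
  Exemption: 25% × (972,900 zł − 498,000 zł) = 118,725 zł ≥ 113,000 zł, so the exemption is fully phased out
  Base: 972,900 zł − 0 zł = 972,900 zł
  972,900 zł × 12% = 116,748 zł

149,034 zł > 116,748 zł, so the mainline income levy governs.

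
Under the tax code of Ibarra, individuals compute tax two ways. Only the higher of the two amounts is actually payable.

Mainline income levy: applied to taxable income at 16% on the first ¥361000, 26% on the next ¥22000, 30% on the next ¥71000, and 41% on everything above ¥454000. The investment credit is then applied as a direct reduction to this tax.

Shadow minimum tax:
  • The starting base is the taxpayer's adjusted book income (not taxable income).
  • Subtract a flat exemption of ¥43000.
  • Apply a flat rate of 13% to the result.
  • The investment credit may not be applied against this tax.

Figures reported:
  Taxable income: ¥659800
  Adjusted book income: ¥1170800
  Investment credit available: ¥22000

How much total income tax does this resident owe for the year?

Mainline income levy:
  ¥361000 × 16% = ¥57760
  ¥22000 × 26% = ¥5720
  ¥71000 × 30% = ¥21300
  ¥205800 × 41% = ¥84378
  → ¥169158
  Less investment credit ¥22000 → ¥147158

Shadow minimum tax:
  Base (adjusted book income): ¥1170800
  Less exemption ¥43000 → base ¥1127800
  ¥1127800 × 13% = ¥146614

¥147158 > ¥146614, so the mainline income levy governs.

¥147158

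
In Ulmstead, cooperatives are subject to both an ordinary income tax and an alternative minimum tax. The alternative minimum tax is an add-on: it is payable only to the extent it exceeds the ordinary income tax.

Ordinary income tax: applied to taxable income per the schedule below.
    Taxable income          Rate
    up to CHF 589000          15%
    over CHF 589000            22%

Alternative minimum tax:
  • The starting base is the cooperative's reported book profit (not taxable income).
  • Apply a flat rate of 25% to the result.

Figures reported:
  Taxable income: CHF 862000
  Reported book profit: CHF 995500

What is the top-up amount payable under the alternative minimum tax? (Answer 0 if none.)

CHF 100465

Alternative minimum tax:
  Base (reported book profit): CHF 995500
  CHF 995500 × 25% = CHF 248875

Ordinary income tax:
  CHF 589000 × 15% = CHF 88350
  CHF 273000 × 22% = CHF 60060
  → CHF 148410

Excess of alternative minimum tax over ordinary income tax: CHF 248875 − CHF 148410 = CHF 100465.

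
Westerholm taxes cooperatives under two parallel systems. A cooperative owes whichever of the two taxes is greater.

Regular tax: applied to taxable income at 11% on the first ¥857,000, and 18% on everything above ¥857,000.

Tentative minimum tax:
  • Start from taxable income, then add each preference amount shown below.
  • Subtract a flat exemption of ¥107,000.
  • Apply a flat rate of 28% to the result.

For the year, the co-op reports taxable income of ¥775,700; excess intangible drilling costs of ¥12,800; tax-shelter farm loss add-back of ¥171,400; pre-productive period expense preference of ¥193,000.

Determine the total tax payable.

Regular tax:
  ¥775,700 × 11% = ¥85,327

Tentative minimum tax:
  Adjusted income: ¥775,700 + ¥12,800 + ¥171,400 + ¥193,000 = ¥1,152,900
  Less exemption ¥107,000 → base ¥1,045,900
  ¥1,045,900 × 28% = ¥292,852

¥292,852 > ¥85,327, so the tentative minimum tax is the binding amount.

¥292,852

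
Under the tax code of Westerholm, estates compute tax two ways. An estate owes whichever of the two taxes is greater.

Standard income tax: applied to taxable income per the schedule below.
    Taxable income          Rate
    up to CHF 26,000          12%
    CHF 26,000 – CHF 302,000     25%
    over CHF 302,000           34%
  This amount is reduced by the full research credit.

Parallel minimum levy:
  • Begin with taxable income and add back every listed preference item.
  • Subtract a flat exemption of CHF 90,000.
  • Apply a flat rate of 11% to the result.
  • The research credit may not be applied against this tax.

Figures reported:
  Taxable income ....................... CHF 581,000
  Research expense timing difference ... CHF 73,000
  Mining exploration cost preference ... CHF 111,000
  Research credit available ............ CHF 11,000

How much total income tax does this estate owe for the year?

CHF 155,980

Parallel minimum levy:
  Adjusted income: CHF 581,000 + CHF 73,000 + CHF 111,000 = CHF 765,000
  Less exemption CHF 90,000 → base CHF 675,000
  CHF 675,000 × 11% = CHF 74,250

Standard income tax:
  CHF 26,000 × 12% = CHF 3,120
  CHF 276,000 × 25% = CHF 69,000
  CHF 279,000 × 34% = CHF 94,860
  → CHF 166,980
  Less research credit CHF 11,000 → CHF 155,980

CHF 155,980 > CHF 74,250, so the standard income tax governs.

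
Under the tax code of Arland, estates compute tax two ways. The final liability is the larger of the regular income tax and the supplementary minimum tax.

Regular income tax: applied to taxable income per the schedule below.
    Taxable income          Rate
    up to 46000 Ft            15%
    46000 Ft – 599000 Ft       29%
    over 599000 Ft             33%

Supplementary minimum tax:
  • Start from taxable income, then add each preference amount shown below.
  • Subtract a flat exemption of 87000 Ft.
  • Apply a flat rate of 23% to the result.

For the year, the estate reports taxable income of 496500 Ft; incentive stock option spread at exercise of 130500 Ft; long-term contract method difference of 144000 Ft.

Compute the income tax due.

Supplementary minimum tax:
  Adjusted income: 496500 Ft + 130500 Ft + 144000 Ft = 771000 Ft
  Less exemption 87000 Ft → base 684000 Ft
  684000 Ft × 23% = 157320 Ft

Regular income tax:
  46000 Ft × 15% = 6900 Ft
  450500 Ft × 29% = 130645 Ft
  → 137545 Ft

157320 Ft > 137545 Ft, so the supplementary minimum tax is the binding amount.

157320 Ft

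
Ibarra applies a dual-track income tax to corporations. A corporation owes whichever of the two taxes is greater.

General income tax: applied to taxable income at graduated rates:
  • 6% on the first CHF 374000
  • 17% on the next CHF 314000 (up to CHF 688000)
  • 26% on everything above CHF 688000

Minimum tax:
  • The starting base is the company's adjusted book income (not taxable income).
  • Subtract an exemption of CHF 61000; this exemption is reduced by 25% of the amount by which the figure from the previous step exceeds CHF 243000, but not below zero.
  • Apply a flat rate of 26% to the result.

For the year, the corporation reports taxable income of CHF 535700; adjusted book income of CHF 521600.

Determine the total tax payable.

Minimum tax:
  Base (adjusted book income): CHF 521600
  Exemption: 25% × (CHF 521600 − CHF 243000) = CHF 69650 ≥ CHF 61000, so the exemption is fully phased out
  Base: CHF 521600 − CHF 0 = CHF 521600
  CHF 521600 × 26% = CHF 135616

General income tax:
  CHF 374000 × 6% = CHF 22440
  CHF 161700 × 17% = CHF 27489
  → CHF 49929

CHF 135616 > CHF 49929, so the minimum tax is the binding amount.

CHF 135616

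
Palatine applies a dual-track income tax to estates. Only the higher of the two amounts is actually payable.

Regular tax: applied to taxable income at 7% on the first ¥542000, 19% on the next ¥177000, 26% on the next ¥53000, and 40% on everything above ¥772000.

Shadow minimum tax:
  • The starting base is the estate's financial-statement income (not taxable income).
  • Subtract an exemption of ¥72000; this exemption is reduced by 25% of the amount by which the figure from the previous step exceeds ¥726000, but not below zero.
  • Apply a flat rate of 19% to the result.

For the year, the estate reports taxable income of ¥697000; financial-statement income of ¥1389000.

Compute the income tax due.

Regular tax:
  ¥542000 × 7% = ¥37940
  ¥155000 × 19% = ¥29450
  → ¥67390

Shadow minimum tax:
  Base (financial-statement income): ¥1389000
  Exemption: 25% × (¥1389000 − ¥726000) = ¥165750 ≥ ¥72000, so the exemption is fully phased out
  Base: ¥1389000 − ¥0 = ¥1389000
  ¥1389000 × 19% = ¥263910

¥263910 > ¥67390, so the shadow minimum tax is the binding amount.

¥263910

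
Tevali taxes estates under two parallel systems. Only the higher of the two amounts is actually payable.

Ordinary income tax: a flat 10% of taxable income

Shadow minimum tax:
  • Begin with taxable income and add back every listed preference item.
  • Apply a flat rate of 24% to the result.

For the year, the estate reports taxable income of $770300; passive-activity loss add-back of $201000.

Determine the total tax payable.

$233112

Shadow minimum tax:
  Adjusted income: $770300 + $201000 = $971300
  $971300 × 24% = $233112

Ordinary income tax:
  $770300 × 10% = $77030

$233112 > $77030, so the shadow minimum tax is the binding amount.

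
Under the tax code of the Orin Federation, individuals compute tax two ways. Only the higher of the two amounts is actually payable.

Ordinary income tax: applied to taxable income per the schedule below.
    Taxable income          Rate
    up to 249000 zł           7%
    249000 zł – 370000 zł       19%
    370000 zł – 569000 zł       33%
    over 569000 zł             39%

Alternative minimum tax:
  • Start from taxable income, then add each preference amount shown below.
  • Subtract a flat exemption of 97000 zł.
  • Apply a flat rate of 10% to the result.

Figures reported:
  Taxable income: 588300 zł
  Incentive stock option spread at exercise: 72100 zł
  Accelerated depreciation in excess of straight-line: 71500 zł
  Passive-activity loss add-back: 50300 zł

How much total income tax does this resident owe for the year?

113617 zł

Alternative minimum tax:
  Adjusted income: 588300 zł + 72100 zł + 71500 zł + 50300 zł = 782200 zł
  Less exemption 97000 zł → base 685200 zł
  685200 zł × 10% = 68520 zł

Ordinary income tax:
  249000 zł × 7% = 17430 zł
  121000 zł × 19% = 22990 zł
  199000 zł × 33% = 65670 zł
  19300 zł × 39% = 7527 zł
  → 113617 zł

113617 zł > 68520 zł, so the ordinary income tax governs.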